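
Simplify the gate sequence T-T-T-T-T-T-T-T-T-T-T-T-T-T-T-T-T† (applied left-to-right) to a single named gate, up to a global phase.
T†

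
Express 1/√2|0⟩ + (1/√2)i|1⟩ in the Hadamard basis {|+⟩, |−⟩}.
(1/2 + (1/2)i)|+⟩ + (1/2 - (1/2)i)|−⟩

With |ψ⟩ = α|0⟩ + β|1⟩, the Hadamard-basis coefficients are ⟨+|ψ⟩ = (α + β)/√2 and ⟨−|ψ⟩ = (α − β)/√2.
Here α = 1/√2, β = (1/√2)i: (α + β)/√2 = (1/2 + (1/2)i), (α − β)/√2 = (1/2 - (1/2)i).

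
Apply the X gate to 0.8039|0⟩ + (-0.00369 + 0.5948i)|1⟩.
(-0.00369 + 0.5948i)|0⟩ + 0.8039|1⟩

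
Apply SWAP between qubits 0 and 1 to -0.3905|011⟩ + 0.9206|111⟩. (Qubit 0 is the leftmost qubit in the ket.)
-0.3905|101⟩ + 0.9206|111⟩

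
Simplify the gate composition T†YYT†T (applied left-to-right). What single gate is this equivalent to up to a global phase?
T†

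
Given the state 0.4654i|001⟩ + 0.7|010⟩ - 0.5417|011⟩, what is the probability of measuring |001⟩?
0.2166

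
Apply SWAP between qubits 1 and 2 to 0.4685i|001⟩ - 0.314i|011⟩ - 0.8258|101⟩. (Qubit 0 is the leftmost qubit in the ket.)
0.4685i|010⟩ - 0.314i|011⟩ - 0.8258|110⟩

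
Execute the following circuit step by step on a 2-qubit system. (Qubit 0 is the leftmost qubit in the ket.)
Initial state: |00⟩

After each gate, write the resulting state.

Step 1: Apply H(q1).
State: 1/√2|00⟩ + 1/√2|01⟩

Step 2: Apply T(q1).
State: 1/√2|00⟩ + (1/2 + (1/2)i)|01⟩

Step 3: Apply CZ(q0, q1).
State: 1/√2|00⟩ + (1/2 + (1/2)i)|01⟩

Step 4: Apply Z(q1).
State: 1/√2|00⟩ + (-1/2 - (1/2)i)|01⟩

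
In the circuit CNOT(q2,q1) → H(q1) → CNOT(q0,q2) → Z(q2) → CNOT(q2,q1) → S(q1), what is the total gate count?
6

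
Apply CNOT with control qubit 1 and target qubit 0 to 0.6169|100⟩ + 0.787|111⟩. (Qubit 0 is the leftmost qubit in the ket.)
0.787|011⟩ + 0.6169|100⟩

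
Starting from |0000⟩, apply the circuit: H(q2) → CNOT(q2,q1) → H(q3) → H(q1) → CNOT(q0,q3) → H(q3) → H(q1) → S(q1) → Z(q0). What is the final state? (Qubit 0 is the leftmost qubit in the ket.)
1/√2|0000⟩ + (1/√2)i|0110⟩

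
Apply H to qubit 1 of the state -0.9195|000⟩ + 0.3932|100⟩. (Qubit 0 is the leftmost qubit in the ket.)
-0.6502|000⟩ - 0.6502|010⟩ + 0.278|100⟩ + 0.278|110⟩

H on qubit 1 mixes each pair of kets that differ only in qubit 1: amplitudes (a, b) of (|…0…⟩, |…1…⟩) become ((a + b)/√2, (a − b)/√2). Kets absent from the input have amplitude 0.
(|000⟩, |010⟩): (a, b) = (-0.9195, 0) → (-0.6502, -0.6502)
(|100⟩, |110⟩): (a, b) = (0.3932, 0) → (0.278, 0.278)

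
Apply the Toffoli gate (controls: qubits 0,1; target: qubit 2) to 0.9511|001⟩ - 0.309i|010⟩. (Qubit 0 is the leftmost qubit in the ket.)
0.9511|001⟩ - 0.309i|010⟩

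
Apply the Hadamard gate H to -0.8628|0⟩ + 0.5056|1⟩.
-0.2526|0⟩ - 0.9676|1⟩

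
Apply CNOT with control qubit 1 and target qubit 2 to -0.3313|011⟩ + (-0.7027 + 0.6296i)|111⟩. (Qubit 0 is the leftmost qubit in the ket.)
-0.3313|010⟩ + (-0.7027 + 0.6296i)|110⟩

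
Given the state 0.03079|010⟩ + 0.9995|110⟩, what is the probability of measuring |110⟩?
0.999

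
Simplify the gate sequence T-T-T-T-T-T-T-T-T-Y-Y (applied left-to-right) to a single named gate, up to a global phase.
T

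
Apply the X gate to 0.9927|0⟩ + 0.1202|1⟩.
0.1202|0⟩ + 0.9927|1⟩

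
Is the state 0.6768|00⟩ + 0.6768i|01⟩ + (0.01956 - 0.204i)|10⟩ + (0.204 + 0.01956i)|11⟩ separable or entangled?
Separable

Writing the state as a|00⟩ + b|01⟩ + c|10⟩ + d|11⟩, it is a product state iff ad − bc = 0.
Here (a, b, c, d) = (0.6768, 0.6768i, (0.01956 - 0.204i), (0.204 + 0.01956i)): ad − bc = (0.6768)(0.204 + 0.01956i) − (0.6768i)(0.01956 - 0.204i) = 0, so the state is separable.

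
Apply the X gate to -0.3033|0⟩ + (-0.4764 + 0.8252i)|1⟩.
(-0.4764 + 0.8252i)|0⟩ - 0.3033|1⟩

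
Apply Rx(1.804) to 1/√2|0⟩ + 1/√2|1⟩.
(0.4384 - 0.5548i)|0⟩ + (0.4384 - 0.5548i)|1⟩

Rx(1.804) = [[cos(θ/2), −i·sin(θ/2)], [−i·sin(θ/2), cos(θ/2)]]; θ = 1.804, cos(θ/2) ≈ 0.620042, sin(θ/2) ≈ 0.784569.
With a = amp(|0⟩) = 1/√2 and b = amp(|1⟩) = 1/√2:
new amp(|0⟩) = (0.620042)·a + (-0.784569i)·b = (0.4384 - 0.5548i)
new amp(|1⟩) = (-0.784569i)·a + (0.620042)·b = (0.4384 - 0.5548i)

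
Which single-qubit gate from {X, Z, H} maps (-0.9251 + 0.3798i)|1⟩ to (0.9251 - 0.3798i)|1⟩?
Z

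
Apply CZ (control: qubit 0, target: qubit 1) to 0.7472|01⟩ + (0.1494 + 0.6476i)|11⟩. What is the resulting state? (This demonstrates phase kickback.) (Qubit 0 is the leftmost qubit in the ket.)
0.7472|01⟩ + (-0.1494 - 0.6476i)|11⟩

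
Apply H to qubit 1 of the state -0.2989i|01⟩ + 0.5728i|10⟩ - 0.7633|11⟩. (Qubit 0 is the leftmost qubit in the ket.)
-0.2114i|00⟩ + 0.2114i|01⟩ + (-0.5397 + 0.405i)|10⟩ + (0.5397 + 0.405i)|11⟩

H on qubit 1 mixes each pair of kets that differ only in qubit 1: amplitudes (a, b) of (|…0…⟩, |…1…⟩) become ((a + b)/√2, (a − b)/√2). Kets absent from the input have amplitude 0.
(|00⟩, |01⟩): (a, b) = (0, -0.2989i) → (-0.2114i, 0.2114i)
(|10⟩, |11⟩): (a, b) = (0.5728i, -0.7633) → ((-0.5397 + 0.405i), (0.5397 + 0.405i))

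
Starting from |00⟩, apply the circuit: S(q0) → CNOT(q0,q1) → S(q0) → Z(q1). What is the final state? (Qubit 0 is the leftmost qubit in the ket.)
|00⟩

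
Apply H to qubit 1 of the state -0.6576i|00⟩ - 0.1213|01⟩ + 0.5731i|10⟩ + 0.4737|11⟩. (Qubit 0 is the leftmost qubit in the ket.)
(-0.08577 - 0.465i)|00⟩ + (0.08577 - 0.465i)|01⟩ + (0.335 + 0.4052i)|10⟩ + (-0.335 + 0.4052i)|11⟩

H on qubit 1 mixes each pair of kets that differ only in qubit 1: amplitudes (a, b) of (|…0…⟩, |…1…⟩) become ((a + b)/√2, (a − b)/√2). Kets absent from the input have amplitude 0.
(|00⟩, |01⟩): (a, b) = (-0.6576i, -0.1213) → ((-0.08577 - 0.465i), (0.08577 - 0.465i))
(|10⟩, |11⟩): (a, b) = (0.5731i, 0.4737) → ((0.335 + 0.4052i), (-0.335 + 0.4052i))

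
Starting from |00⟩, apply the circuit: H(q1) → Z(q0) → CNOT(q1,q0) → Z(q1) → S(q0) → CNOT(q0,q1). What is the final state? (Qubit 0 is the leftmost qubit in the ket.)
1/√2|00⟩ - (1/√2)i|10⟩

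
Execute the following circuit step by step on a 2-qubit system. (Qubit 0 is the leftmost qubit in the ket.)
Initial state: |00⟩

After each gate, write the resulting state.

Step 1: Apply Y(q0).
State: i|10⟩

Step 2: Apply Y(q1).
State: -|11⟩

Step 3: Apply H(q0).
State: -1/√2|01⟩ + 1/√2|11⟩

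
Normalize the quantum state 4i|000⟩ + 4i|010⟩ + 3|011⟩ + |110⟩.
0.6172i|000⟩ + 0.6172i|010⟩ + 0.4629|011⟩ + 0.1543|110⟩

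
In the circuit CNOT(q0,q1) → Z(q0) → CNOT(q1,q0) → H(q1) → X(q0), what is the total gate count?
5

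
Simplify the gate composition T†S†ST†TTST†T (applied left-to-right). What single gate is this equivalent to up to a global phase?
S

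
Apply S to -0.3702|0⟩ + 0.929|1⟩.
-0.3702|0⟩ + 0.929i|1⟩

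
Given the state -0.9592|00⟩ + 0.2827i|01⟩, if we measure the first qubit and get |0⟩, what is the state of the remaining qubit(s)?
-0.9592|0⟩ + 0.2827i|1⟩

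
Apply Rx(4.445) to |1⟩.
-0.7951i|0⟩ - 0.6065|1⟩

Rx(4.445) = [[cos(θ/2), −i·sin(θ/2)], [−i·sin(θ/2), cos(θ/2)]]; θ = 4.445, cos(θ/2) ≈ -0.606542, sin(θ/2) ≈ 0.795052.
With a = amp(|0⟩) = 0 and b = amp(|1⟩) = 1:
new amp(|0⟩) = (-0.606542)·a + (-0.795052i)·b = -0.7951i
new amp(|1⟩) = (-0.795052i)·a + (-0.606542)·b = -0.6065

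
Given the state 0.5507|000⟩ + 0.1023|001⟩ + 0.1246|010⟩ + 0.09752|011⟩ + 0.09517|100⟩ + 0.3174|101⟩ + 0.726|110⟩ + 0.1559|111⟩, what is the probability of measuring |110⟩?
0.5271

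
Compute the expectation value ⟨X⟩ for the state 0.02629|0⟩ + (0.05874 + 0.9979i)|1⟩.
0.003089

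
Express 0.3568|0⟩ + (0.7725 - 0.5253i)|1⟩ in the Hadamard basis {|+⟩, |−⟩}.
(0.7985 - 0.3714i)|+⟩ + (-0.2939 + 0.3714i)|−⟩

With |ψ⟩ = α|0⟩ + β|1⟩, the Hadamard-basis coefficients are ⟨+|ψ⟩ = (α + β)/√2 and ⟨−|ψ⟩ = (α − β)/√2.
Here α = 0.3568, β = (0.7725 - 0.5253i): (α + β)/√2 = (0.7985 - 0.3714i), (α − β)/√2 = (-0.2939 + 0.3714i).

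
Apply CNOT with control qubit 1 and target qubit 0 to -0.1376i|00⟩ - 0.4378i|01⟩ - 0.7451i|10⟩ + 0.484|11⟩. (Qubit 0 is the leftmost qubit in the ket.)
-0.1376i|00⟩ + 0.484|01⟩ - 0.7451i|10⟩ - 0.4378i|11⟩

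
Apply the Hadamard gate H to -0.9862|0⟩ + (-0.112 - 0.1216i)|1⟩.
(-0.7765 - 0.08598i)|0⟩ + (-0.6182 + 0.08598i)|1⟩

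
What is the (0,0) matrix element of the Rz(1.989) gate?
(0.5449 - 0.8385i)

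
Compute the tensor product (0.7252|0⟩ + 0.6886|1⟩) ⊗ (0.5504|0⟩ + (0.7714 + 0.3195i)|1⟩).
0.3992|00⟩ + (0.5594 + 0.2317i)|01⟩ + 0.379|10⟩ + (0.5312 + 0.22i)|11⟩

amp(|b₁b₂…⟩) = product of the factor amplitudes for bits b₁, b₂, …; only kets whose every factor amplitude is nonzero survive.
|00⟩: (0.7252)(0.5504) = 0.3992
|01⟩: (0.7252)(0.7714 + 0.3195i) = (0.5594 + 0.2317i)
|10⟩: (0.6886)(0.5504) = 0.379
|11⟩: (0.6886)(0.7714 + 0.3195i) = (0.5312 + 0.22i)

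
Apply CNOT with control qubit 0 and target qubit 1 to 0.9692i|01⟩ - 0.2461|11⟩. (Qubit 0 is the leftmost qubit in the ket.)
0.9692i|01⟩ - 0.2461|10⟩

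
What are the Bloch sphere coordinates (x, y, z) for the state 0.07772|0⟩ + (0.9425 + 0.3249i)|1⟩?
(0.1465, 0.0505, -0.9878)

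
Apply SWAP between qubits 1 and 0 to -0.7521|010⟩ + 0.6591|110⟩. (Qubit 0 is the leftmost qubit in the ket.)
-0.7521|100⟩ + 0.6591|110⟩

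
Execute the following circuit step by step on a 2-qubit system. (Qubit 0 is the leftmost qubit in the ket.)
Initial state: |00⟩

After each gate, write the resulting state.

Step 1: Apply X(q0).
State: |10⟩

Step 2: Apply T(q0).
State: (1/√2 + (1/√2)i)|10⟩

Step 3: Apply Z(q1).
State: (1/√2 + (1/√2)i)|10⟩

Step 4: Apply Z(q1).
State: (1/√2 + (1/√2)i)|10⟩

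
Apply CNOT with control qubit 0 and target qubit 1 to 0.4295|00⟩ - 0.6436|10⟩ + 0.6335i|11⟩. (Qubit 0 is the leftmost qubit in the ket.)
0.4295|00⟩ + 0.6335i|10⟩ - 0.6436|11⟩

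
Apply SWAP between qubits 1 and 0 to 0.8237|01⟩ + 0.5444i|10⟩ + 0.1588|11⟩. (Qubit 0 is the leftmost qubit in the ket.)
0.5444i|01⟩ + 0.8237|10⟩ + 0.1588|11⟩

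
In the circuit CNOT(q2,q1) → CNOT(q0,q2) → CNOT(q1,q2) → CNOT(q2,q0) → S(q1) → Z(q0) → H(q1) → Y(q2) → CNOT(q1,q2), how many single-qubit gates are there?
4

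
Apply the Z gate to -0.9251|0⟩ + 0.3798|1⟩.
-0.9251|0⟩ - 0.3798|1⟩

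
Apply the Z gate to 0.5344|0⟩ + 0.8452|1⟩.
0.5344|0⟩ - 0.8452|1⟩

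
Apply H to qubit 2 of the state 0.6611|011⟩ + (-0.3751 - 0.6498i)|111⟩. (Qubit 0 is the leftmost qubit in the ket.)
0.4675|010⟩ - 0.4675|011⟩ + (-0.2652 - 0.4595i)|110⟩ + (0.2652 + 0.4595i)|111⟩

H on qubit 2 mixes each pair of kets that differ only in qubit 2: amplitudes (a, b) of (|…0…⟩, |…1…⟩) become ((a + b)/√2, (a − b)/√2). Kets absent from the input have amplitude 0.
(|010⟩, |011⟩): (a, b) = (0, 0.6611) → (0.4675, -0.4675)
(|110⟩, |111⟩): (a, b) = (0, (-0.3751 - 0.6498i)) → ((-0.2652 - 0.4595i), (0.2652 + 0.4595i))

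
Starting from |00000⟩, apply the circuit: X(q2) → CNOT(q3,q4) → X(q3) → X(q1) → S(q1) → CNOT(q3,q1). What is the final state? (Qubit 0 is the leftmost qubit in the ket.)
i|00110⟩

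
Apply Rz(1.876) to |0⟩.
(0.5914 - 0.8064i)|0⟩

Rz(1.876) = [[e^(−iθ/2), 0], [0, e^(iθ/2)]] with e^(±iθ/2) = cos(θ/2) ± i·sin(θ/2); θ = 1.876, cos(θ/2) ≈ 0.591402, sin(θ/2) ≈ 0.806377.
With a = amp(|0⟩) = 1 and b = amp(|1⟩) = 0:
new amp(|0⟩) = (0.591402 - 0.806377i)·a = (0.5914 - 0.8064i)
new amp(|1⟩) = (0.591402 + 0.806377i)·b = 0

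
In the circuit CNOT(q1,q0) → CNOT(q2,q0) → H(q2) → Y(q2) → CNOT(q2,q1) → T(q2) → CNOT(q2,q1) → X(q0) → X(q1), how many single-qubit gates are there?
5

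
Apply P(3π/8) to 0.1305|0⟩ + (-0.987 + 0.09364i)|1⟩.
0.1305|0⟩ + (-0.4642 - 0.876i)|1⟩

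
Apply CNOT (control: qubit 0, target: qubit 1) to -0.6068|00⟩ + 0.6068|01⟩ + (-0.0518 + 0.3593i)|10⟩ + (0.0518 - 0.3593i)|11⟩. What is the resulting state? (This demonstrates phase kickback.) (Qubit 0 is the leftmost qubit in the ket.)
-0.6068|00⟩ + 0.6068|01⟩ + (0.0518 - 0.3593i)|10⟩ + (-0.0518 + 0.3593i)|11⟩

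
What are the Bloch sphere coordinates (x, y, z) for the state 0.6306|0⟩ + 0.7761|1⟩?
(0.9788, 0, -0.2047)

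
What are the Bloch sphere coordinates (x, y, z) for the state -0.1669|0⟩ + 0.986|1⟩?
(-0.3291, 0, -0.9443)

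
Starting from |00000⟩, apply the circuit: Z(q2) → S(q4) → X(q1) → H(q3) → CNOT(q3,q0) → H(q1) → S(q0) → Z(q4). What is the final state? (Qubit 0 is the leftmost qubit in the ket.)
1/2|00000⟩ - 1/2|01000⟩ + (1/2)i|10010⟩ - (1/2)i|11010⟩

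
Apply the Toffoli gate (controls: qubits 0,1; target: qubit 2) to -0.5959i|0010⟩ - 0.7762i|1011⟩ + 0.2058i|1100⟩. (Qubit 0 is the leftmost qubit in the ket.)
-0.5959i|0010⟩ - 0.7762i|1011⟩ + 0.2058i|1110⟩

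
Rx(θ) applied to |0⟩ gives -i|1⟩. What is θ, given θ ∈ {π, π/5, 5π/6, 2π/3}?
π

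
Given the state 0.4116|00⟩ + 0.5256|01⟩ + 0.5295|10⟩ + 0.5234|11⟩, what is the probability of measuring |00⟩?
0.1694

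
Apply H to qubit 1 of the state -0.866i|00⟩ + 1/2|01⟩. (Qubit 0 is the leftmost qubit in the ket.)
(1/√8 - 0.6124i)|00⟩ + (-1/√8 - 0.6124i)|01⟩

H on qubit 1 mixes each pair of kets that differ only in qubit 1: amplitudes (a, b) of (|…0…⟩, |…1…⟩) become ((a + b)/√2, (a − b)/√2). Kets absent from the input have amplitude 0.
(|00⟩, |01⟩): (a, b) = (-0.866i, 1/2) → ((1/√8 - 0.6124i), (-1/√8 - 0.6124i))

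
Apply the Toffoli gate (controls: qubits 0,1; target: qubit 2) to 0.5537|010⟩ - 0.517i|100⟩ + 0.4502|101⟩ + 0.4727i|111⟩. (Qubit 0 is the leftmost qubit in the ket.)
0.5537|010⟩ - 0.517i|100⟩ + 0.4502|101⟩ + 0.4727i|110⟩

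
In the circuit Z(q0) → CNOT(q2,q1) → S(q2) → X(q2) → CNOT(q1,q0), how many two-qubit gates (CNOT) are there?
2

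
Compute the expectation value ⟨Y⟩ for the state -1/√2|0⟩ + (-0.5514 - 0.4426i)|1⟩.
0.6259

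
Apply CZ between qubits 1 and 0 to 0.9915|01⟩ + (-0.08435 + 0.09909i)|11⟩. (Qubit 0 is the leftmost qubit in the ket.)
0.9915|01⟩ + (0.08435 - 0.09909i)|11⟩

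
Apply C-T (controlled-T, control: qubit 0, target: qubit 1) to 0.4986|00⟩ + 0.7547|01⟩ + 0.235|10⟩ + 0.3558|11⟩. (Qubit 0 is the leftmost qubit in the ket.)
0.4986|00⟩ + 0.7547|01⟩ + 0.235|10⟩ + (0.2516 + 0.2516i)|11⟩

C-T leaves the control-|0⟩ kets |00⟩, |01⟩ unchanged and applies T to qubit 1 on the control-|1⟩ pair (|10⟩, |11⟩).
T = [[1, 0], [0, (1/√2 + (1/√2)i)]].
With a = amp(|10⟩) = 0.235 and b = amp(|11⟩) = 0.3558:
new amp(|10⟩) = (1)·a = 0.235
new amp(|11⟩) = (1/√2 + (1/√2)i)·b = (0.2516 + 0.2516i)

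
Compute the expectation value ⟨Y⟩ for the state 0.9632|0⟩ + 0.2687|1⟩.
0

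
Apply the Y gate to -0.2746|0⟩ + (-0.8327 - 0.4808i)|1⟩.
(-0.4808 + 0.8327i)|0⟩ - 0.2746i|1⟩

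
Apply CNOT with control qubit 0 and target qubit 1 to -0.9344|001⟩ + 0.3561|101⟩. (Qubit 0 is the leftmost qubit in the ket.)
-0.9344|001⟩ + 0.3561|111⟩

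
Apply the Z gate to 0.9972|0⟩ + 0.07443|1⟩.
0.9972|0⟩ - 0.07443|1⟩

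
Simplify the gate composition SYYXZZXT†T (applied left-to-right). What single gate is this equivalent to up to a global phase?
S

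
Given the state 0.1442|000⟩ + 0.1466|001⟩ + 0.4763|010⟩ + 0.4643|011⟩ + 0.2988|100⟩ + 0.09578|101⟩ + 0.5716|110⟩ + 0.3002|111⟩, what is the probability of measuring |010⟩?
0.2269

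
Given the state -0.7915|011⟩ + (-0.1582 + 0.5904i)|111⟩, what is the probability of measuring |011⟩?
0.6265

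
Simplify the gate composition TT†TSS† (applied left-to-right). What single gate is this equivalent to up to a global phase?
T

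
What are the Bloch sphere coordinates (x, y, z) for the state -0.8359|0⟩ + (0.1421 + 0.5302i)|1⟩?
(-0.2376, -0.8864, 0.3974)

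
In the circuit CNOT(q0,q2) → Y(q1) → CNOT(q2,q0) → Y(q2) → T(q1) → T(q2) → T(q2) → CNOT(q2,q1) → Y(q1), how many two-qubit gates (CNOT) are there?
3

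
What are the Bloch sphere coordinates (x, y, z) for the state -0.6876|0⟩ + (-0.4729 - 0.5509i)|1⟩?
(0.6503, 0.7576, -0.05433)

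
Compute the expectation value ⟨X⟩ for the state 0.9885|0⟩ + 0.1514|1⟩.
0.2993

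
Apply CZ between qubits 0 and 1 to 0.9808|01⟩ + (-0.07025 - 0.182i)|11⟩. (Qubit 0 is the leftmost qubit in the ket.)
0.9808|01⟩ + (0.07025 + 0.182i)|11⟩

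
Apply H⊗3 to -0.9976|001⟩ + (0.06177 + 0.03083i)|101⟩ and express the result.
(-0.3309 + 0.0109i)|000⟩ + (0.3309 - 0.0109i)|001⟩ + (-0.3309 + 0.0109i)|010⟩ + (0.3309 - 0.0109i)|011⟩ + (-0.3745 - 0.0109i)|100⟩ + (0.3745 + 0.0109i)|101⟩ + (-0.3745 - 0.0109i)|110⟩ + (0.3745 + 0.0109i)|111⟩

H⊗3 gives amp(|y⟩) = (1/2√2) Σ_x (−1)^(x·y) amp(|x⟩), where x·y is the number of positions in which both x and y have a 1.
|000⟩: (-0.9976 + (0.06177 + 0.03083i))/(2√2) = (-0.3309 + 0.0109i)
|001⟩: (0.9976 - (0.06177 + 0.03083i))/(2√2) = (0.3309 - 0.0109i)
|010⟩: (-0.9976 + (0.06177 + 0.03083i))/(2√2) = (-0.3309 + 0.0109i)
|011⟩: (0.9976 - (0.06177 + 0.03083i))/(2√2) = (0.3309 - 0.0109i)
|100⟩: (-0.9976 - (0.06177 + 0.03083i))/(2√2) = (-0.3745 - 0.0109i)
|101⟩: (0.9976 + (0.06177 + 0.03083i))/(2√2) = (0.3745 + 0.0109i)
|110⟩: (-0.9976 - (0.06177 + 0.03083i))/(2√2) = (-0.3745 - 0.0109i)
|111⟩: (0.9976 + (0.06177 + 0.03083i))/(2√2) = (0.3745 + 0.0109i)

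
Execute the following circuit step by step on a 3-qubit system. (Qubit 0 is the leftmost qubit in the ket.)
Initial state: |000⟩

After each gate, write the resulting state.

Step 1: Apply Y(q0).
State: i|100⟩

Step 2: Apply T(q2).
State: i|100⟩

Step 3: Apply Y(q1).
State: -|110⟩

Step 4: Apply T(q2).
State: -|110⟩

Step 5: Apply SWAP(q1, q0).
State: -|110⟩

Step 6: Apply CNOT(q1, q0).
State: -|010⟩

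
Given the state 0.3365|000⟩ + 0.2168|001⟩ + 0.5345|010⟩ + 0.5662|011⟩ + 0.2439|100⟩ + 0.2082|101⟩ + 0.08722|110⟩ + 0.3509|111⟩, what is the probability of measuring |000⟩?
0.1132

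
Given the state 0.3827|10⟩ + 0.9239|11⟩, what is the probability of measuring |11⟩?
0.8536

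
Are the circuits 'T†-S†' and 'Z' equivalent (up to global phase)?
No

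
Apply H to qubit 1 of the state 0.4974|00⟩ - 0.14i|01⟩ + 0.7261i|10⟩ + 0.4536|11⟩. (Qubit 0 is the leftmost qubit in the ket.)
(0.3517 - 0.09899i)|00⟩ + (0.3517 + 0.09899i)|01⟩ + (0.3207 + 0.5134i)|10⟩ + (-0.3207 + 0.5134i)|11⟩

H on qubit 1 mixes each pair of kets that differ only in qubit 1: amplitudes (a, b) of (|…0…⟩, |…1…⟩) become ((a + b)/√2, (a − b)/√2). Kets absent from the input have amplitude 0.
(|00⟩, |01⟩): (a, b) = (0.4974, -0.14i) → ((0.3517 - 0.09899i), (0.3517 + 0.09899i))
(|10⟩, |11⟩): (a, b) = (0.7261i, 0.4536) → ((0.3207 + 0.5134i), (-0.3207 + 0.5134i))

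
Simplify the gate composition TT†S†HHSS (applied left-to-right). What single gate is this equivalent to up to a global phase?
S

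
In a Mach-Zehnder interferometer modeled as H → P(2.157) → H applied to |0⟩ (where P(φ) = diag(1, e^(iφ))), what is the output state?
(0.2234 + 0.4165i)|0⟩ + (0.7766 - 0.4165i)|1⟩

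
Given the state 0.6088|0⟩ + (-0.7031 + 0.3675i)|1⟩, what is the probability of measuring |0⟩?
0.3706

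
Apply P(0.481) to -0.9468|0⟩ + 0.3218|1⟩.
-0.9468|0⟩ + (0.2853 + 0.1489i)|1⟩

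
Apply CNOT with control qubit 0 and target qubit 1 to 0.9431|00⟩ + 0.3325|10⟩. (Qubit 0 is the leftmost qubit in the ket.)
0.9431|00⟩ + 0.3325|11⟩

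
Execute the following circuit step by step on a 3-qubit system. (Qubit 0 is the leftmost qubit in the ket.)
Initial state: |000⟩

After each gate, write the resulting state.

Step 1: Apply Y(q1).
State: i|010⟩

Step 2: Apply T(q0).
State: i|010⟩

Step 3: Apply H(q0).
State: (1/√2)i|010⟩ + (1/√2)i|110⟩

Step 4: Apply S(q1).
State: -1/√2|010⟩ - 1/√2|110⟩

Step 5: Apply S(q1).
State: -(1/√2)i|010⟩ - (1/√2)i|110⟩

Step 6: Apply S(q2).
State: -(1/√2)i|010⟩ - (1/√2)i|110⟩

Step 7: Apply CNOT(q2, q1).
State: -(1/√2)i|010⟩ - (1/√2)i|110⟩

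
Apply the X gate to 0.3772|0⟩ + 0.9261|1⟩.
0.9261|0⟩ + 0.3772|1⟩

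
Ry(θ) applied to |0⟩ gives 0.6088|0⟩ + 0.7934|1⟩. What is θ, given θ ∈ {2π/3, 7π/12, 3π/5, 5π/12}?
7π/12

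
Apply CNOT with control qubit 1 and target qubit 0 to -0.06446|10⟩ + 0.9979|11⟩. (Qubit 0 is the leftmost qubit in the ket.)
0.9979|01⟩ - 0.06446|10⟩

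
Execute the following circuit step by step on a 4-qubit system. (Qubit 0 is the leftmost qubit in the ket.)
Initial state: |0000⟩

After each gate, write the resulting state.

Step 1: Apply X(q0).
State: |1000⟩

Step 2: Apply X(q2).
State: |1010⟩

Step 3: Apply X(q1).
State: |1110⟩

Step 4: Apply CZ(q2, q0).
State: -|1110⟩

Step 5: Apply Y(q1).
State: i|1010⟩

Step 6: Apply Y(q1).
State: -|1110⟩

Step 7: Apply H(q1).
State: -1/√2|1010⟩ + 1/√2|1110⟩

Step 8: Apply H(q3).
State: -1/2|1010⟩ - 1/2|1011⟩ + 1/2|1110⟩ + 1/2|1111⟩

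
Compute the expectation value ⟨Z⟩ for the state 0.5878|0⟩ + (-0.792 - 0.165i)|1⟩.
-0.309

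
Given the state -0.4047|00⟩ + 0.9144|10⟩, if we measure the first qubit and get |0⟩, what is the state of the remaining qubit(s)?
-|0⟩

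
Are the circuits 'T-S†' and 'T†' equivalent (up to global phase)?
Yes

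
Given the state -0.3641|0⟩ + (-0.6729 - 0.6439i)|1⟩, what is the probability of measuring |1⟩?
0.8674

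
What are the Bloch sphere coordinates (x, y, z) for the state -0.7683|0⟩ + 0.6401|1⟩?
(-0.9836, 0, 0.1806)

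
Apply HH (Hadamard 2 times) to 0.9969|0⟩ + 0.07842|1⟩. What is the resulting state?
0.9969|0⟩ + 0.07842|1⟩

H² = I, so an even number of Hadamards cancels: H^2 = I and the state is unchanged.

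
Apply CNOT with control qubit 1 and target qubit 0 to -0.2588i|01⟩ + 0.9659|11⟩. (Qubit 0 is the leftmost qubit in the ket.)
0.9659|01⟩ - 0.2588i|11⟩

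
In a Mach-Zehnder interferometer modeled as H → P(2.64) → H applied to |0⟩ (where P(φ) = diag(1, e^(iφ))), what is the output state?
(0.06159 + 0.2404i)|0⟩ + (0.9384 - 0.2404i)|1⟩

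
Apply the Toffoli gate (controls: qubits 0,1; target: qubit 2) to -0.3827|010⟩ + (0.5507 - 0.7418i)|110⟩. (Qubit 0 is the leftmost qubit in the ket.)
-0.3827|010⟩ + (0.5507 - 0.7418i)|111⟩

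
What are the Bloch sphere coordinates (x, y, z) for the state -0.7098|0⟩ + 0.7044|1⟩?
(-1, 0, 0.007637)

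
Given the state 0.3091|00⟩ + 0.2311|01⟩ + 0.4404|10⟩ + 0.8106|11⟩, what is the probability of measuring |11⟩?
0.6571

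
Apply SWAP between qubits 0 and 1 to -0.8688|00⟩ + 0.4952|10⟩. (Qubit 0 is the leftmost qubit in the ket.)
-0.8688|00⟩ + 0.4952|01⟩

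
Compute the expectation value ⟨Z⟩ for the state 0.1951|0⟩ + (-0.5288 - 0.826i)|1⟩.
-0.9238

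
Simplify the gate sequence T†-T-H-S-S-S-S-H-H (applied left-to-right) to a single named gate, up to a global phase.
H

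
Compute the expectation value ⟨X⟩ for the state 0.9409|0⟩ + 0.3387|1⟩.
0.6374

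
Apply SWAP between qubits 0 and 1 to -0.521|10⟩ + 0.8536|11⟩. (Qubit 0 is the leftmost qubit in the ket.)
-0.521|01⟩ + 0.8536|11⟩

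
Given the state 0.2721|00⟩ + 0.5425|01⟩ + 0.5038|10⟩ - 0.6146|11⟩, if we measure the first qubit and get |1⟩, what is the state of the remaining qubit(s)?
0.634|0⟩ - 0.7734|1⟩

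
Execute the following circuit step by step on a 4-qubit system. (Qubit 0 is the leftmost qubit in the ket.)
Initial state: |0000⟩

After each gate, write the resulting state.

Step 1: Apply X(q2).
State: |0010⟩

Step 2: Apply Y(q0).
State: i|1010⟩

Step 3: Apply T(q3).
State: i|1010⟩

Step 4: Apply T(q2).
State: (-1/√2 + (1/√2)i)|1010⟩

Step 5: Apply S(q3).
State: (-1/√2 + (1/√2)i)|1010⟩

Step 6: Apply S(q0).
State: (-1/√2 - (1/√2)i)|1010⟩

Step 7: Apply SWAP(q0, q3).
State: (-1/√2 - (1/√2)i)|0011⟩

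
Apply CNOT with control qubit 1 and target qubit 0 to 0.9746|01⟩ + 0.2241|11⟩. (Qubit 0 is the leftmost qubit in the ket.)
0.2241|01⟩ + 0.9746|11⟩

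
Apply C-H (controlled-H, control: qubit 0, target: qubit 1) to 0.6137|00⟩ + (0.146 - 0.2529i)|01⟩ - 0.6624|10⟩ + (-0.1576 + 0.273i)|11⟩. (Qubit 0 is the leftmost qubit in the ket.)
0.6137|00⟩ + (0.146 - 0.2529i)|01⟩ + (-0.5798 + 0.193i)|10⟩ + (-0.3569 - 0.193i)|11⟩

C-H leaves the control-|0⟩ kets |00⟩, |01⟩ unchanged and applies H to qubit 1 on the control-|1⟩ pair (|10⟩, |11⟩).
H = [[1/√2, 1/√2], [1/√2, -1/√2]].
With a = amp(|10⟩) = -0.6624 and b = amp(|11⟩) = (-0.1576 + 0.273i):
new amp(|10⟩) = (1/√2)·a + (1/√2)·b = (-0.5798 + 0.193i)
new amp(|11⟩) = (1/√2)·a + (-1/√2)·b = (-0.3569 - 0.193i)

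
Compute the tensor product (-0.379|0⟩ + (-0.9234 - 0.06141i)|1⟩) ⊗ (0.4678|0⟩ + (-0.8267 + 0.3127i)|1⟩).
-0.1773|00⟩ + (0.3133 - 0.1185i)|01⟩ + (-0.432 - 0.02873i)|10⟩ + (0.7826 - 0.238i)|11⟩

amp(|b₁b₂…⟩) = product of the factor amplitudes for bits b₁, b₂, …; only kets whose every factor amplitude is nonzero survive.
|00⟩: (-0.379)(0.4678) = -0.1773
|01⟩: (-0.379)(-0.8267 + 0.3127i) = (0.3133 - 0.1185i)
|10⟩: (-0.9234 - 0.06141i)(0.4678) = (-0.432 - 0.02873i)
|11⟩: (-0.9234 - 0.06141i)(-0.8267 + 0.3127i) = (0.7826 - 0.238i)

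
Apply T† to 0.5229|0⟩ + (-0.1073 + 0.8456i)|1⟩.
0.5229|0⟩ + (0.5221 + 0.6738i)|1⟩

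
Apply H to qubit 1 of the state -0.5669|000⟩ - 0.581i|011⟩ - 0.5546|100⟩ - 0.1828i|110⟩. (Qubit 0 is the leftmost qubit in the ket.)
-0.4009|000⟩ - 0.4108i|001⟩ - 0.4009|010⟩ + 0.4108i|011⟩ + (-0.3922 - 0.1293i)|100⟩ + (-0.3922 + 0.1293i)|110⟩

H on qubit 1 mixes each pair of kets that differ only in qubit 1: amplitudes (a, b) of (|…0…⟩, |…1…⟩) become ((a + b)/√2, (a − b)/√2). Kets absent from the input have amplitude 0.
(|000⟩, |010⟩): (a, b) = (-0.5669, 0) → (-0.4009, -0.4009)
(|001⟩, |011⟩): (a, b) = (0, -0.581i) → (-0.4108i, 0.4108i)
(|100⟩, |110⟩): (a, b) = (-0.5546, -0.1828i) → ((-0.3922 - 0.1293i), (-0.3922 + 0.1293i))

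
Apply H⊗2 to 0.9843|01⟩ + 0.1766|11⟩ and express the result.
0.5805|00⟩ - 0.5805|01⟩ + 0.4039|10⟩ - 0.4039|11⟩

H⊗2 gives amp(|y⟩) = (1/2) Σ_x (−1)^(x·y) amp(|x⟩), where x·y is the number of positions in which both x and y have a 1.
|00⟩: (0.9843 + 0.1766)/2 = 0.5805
|01⟩: (-0.9843 - 0.1766)/2 = -0.5805
|10⟩: (0.9843 - 0.1766)/2 = 0.4039
|11⟩: (-0.9843 + 0.1766)/2 = -0.4039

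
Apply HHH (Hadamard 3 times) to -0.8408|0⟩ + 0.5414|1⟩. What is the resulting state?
-0.2117|0⟩ - 0.9774|1⟩

H² = I, so H^3 = H: a single Hadamard. With (a, b) = (-0.8408, 0.5414), H gives ((a + b)/√2, (a − b)/√2) = (-0.2117, -0.9774).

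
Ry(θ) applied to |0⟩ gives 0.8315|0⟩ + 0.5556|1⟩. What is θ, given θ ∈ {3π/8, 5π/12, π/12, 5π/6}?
3π/8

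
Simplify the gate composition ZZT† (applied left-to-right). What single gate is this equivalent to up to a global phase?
T†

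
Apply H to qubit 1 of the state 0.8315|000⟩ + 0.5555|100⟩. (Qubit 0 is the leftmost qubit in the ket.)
0.588|000⟩ + 0.588|010⟩ + 0.3928|100⟩ + 0.3928|110⟩

H on qubit 1 mixes each pair of kets that differ only in qubit 1: amplitudes (a, b) of (|…0…⟩, |…1…⟩) become ((a + b)/√2, (a − b)/√2). Kets absent from the input have amplitude 0.
(|000⟩, |010⟩): (a, b) = (0.8315, 0) → (0.588, 0.588)
(|100⟩, |110⟩): (a, b) = (0.5555, 0) → (0.3928, 0.3928)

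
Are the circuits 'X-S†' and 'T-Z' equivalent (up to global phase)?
No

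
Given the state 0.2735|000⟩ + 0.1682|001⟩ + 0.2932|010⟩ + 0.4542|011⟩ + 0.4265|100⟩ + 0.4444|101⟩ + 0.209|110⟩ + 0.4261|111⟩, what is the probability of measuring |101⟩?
0.1975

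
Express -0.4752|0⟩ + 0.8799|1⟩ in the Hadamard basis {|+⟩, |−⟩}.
0.2862|+⟩ - 0.9582|−⟩

With |ψ⟩ = α|0⟩ + β|1⟩, the Hadamard-basis coefficients are ⟨+|ψ⟩ = (α + β)/√2 and ⟨−|ψ⟩ = (α − β)/√2.
Here α = -0.4752, β = 0.8799: (α + β)/√2 = 0.2862, (α − β)/√2 = -0.9582.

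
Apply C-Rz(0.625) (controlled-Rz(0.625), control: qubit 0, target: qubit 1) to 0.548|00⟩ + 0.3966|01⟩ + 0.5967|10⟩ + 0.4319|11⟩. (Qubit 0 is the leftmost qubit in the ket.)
0.548|00⟩ + 0.3966|01⟩ + (0.5678 - 0.1834i)|10⟩ + (0.411 + 0.1328i)|11⟩

C-Rz(0.625) leaves the control-|0⟩ kets |00⟩, |01⟩ unchanged and applies Rz(0.625) to qubit 1 on the control-|1⟩ pair (|10⟩, |11⟩).
Rz(0.625) = [[e^(−iθ/2), 0], [0, e^(iθ/2)]] with e^(±iθ/2) = cos(θ/2) ± i·sin(θ/2); θ = 0.625, cos(θ/2) ≈ 0.951568, sin(θ/2) ≈ 0.307439.
With a = amp(|10⟩) = 0.5967 and b = amp(|11⟩) = 0.4319:
new amp(|10⟩) = (0.951568 - 0.307439i)·a = (0.5678 - 0.1834i)
new amp(|11⟩) = (0.951568 + 0.307439i)·b = (0.411 + 0.1328i)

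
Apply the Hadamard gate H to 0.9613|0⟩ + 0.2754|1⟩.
0.8745|0⟩ + 0.485|1⟩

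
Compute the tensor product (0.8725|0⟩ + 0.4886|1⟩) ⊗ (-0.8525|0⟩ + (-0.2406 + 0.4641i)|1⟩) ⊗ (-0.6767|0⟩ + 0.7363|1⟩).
0.5033|000⟩ - 0.5477|001⟩ + (0.1421 - 0.274i)|010⟩ + (-0.1546 + 0.2981i)|011⟩ + 0.2819|100⟩ - 0.3067|101⟩ + (0.07955 - 0.1534i)|110⟩ + (-0.08656 + 0.167i)|111⟩

amp(|b₁b₂…⟩) = product of the factor amplitudes for bits b₁, b₂, …; only kets whose every factor amplitude is nonzero survive.
|000⟩: (0.8725)(-0.8525)(-0.6767) = 0.5033
|001⟩: (0.8725)(-0.8525)(0.7363) = -0.5477
|010⟩: (0.8725)(-0.2406 + 0.4641i)(-0.6767) = (0.1421 - 0.274i)
|011⟩: (0.8725)(-0.2406 + 0.4641i)(0.7363) = (-0.1546 + 0.2981i)
|100⟩: (0.4886)(-0.8525)(-0.6767) = 0.2819
|101⟩: (0.4886)(-0.8525)(0.7363) = -0.3067
|110⟩: (0.4886)(-0.2406 + 0.4641i)(-0.6767) = (0.07955 - 0.1534i)
|111⟩: (0.4886)(-0.2406 + 0.4641i)(0.7363) = (-0.08656 + 0.167i)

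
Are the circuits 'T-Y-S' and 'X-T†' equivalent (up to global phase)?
No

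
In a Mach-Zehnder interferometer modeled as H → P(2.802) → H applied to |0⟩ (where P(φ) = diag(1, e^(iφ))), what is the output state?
(0.02855 + 0.1666i)|0⟩ + (0.9714 - 0.1666i)|1⟩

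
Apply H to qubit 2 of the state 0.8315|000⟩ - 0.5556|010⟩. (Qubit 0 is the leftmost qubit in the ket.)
0.588|000⟩ + 0.588|001⟩ - 0.3929|010⟩ - 0.3929|011⟩

H on qubit 2 mixes each pair of kets that differ only in qubit 2: amplitudes (a, b) of (|…0…⟩, |…1…⟩) become ((a + b)/√2, (a − b)/√2). Kets absent from the input have amplitude 0.
(|000⟩, |001⟩): (a, b) = (0.8315, 0) → (0.588, 0.588)
(|010⟩, |011⟩): (a, b) = (-0.5556, 0) → (-0.3929, -0.3929)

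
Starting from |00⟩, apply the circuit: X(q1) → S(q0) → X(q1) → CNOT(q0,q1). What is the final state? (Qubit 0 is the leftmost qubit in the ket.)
|00⟩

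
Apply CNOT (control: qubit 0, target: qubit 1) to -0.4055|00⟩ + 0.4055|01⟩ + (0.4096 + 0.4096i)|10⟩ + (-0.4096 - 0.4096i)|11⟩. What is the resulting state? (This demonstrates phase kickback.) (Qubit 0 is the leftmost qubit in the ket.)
-0.4055|00⟩ + 0.4055|01⟩ + (-0.4096 - 0.4096i)|10⟩ + (0.4096 + 0.4096i)|11⟩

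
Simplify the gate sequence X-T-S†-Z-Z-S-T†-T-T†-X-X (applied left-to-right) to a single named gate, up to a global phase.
X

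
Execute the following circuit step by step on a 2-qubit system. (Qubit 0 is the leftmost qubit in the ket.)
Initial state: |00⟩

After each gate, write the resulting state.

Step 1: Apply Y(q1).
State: i|01⟩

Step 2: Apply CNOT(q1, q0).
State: i|11⟩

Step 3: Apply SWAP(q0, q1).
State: i|11⟩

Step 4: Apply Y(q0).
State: |01⟩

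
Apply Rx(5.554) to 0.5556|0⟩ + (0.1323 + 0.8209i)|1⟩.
(-0.2264 - 0.04717i)|0⟩ + (-0.1236 - 0.9651i)|1⟩

Rx(5.554) = [[cos(θ/2), −i·sin(θ/2)], [−i·sin(θ/2), cos(θ/2)]]; θ = 5.554, cos(θ/2) ≈ -0.934269, sin(θ/2) ≈ 0.356569.
With a = amp(|0⟩) = 0.5556 and b = amp(|1⟩) = (0.1323 + 0.8209i):
new amp(|0⟩) = (-0.934269)·a + (-0.356569i)·b = (-0.2264 - 0.04717i)
new amp(|1⟩) = (-0.356569i)·a + (-0.934269)·b = (-0.1236 - 0.9651i)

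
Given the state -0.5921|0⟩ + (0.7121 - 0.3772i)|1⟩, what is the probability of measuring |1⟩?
0.6494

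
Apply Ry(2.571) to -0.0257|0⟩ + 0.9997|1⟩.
-0.9665|0⟩ + 0.2567|1⟩

Ry(2.571) = [[cos(θ/2), −sin(θ/2)], [sin(θ/2), cos(θ/2)]]; θ = 2.571, cos(θ/2) ≈ 0.281442, sin(θ/2) ≈ 0.959578.
With a = amp(|0⟩) = -0.0257 and b = amp(|1⟩) = 0.9997:
new amp(|0⟩) = (0.281442)·a + (-0.959578)·b = -0.9665
new amp(|1⟩) = (0.959578)·a + (0.281442)·b = 0.2567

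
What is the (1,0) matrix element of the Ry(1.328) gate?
0.6163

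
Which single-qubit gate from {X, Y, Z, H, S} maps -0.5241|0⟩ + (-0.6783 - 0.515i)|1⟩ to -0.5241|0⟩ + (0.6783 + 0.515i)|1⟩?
Z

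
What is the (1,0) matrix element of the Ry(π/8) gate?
0.1951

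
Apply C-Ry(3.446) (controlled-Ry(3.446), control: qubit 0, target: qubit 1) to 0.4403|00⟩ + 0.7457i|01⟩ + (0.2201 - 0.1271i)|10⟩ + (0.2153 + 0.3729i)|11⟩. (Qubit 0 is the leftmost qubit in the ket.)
0.4403|00⟩ + 0.7457i|01⟩ + (-0.2462 - 0.3493i)|10⟩ + (0.1849 - 0.1822i)|11⟩

C-Ry(3.446) leaves the control-|0⟩ kets |00⟩, |01⟩ unchanged and applies Ry(3.446) to qubit 1 on the control-|1⟩ pair (|10⟩, |11⟩).
Ry(3.446) = [[cos(θ/2), −sin(θ/2)], [sin(θ/2), cos(θ/2)]]; θ = 3.446, cos(θ/2) ≈ -0.151617, sin(θ/2) ≈ 0.988439.
With a = amp(|10⟩) = (0.2201 - 0.1271i) and b = amp(|11⟩) = (0.2153 + 0.3729i):
new amp(|10⟩) = (-0.151617)·a + (-0.988439)·b = (-0.2462 - 0.3493i)
new amp(|11⟩) = (0.988439)·a + (-0.151617)·b = (0.1849 - 0.1822i)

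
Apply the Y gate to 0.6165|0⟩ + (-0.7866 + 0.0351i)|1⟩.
(0.0351 + 0.7866i)|0⟩ + 0.6165i|1⟩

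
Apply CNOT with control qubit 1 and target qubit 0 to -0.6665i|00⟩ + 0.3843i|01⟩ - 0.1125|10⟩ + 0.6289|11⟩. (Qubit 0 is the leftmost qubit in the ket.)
-0.6665i|00⟩ + 0.6289|01⟩ - 0.1125|10⟩ + 0.3843i|11⟩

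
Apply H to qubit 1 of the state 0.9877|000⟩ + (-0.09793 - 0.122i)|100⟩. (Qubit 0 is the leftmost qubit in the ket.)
0.6984|000⟩ + 0.6984|010⟩ + (-0.06925 - 0.08627i)|100⟩ + (-0.06925 - 0.08627i)|110⟩

H on qubit 1 mixes each pair of kets that differ only in qubit 1: amplitudes (a, b) of (|…0…⟩, |…1…⟩) become ((a + b)/√2, (a − b)/√2). Kets absent from the input have amplitude 0.
(|000⟩, |010⟩): (a, b) = (0.9877, 0) → (0.6984, 0.6984)
(|100⟩, |110⟩): (a, b) = ((-0.09793 - 0.122i), 0) → ((-0.06925 - 0.08627i), (-0.06925 - 0.08627i))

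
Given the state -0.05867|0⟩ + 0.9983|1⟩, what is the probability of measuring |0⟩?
0.003442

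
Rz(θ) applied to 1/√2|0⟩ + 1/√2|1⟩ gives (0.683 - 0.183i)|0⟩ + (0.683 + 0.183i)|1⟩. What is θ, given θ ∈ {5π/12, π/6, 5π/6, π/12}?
π/6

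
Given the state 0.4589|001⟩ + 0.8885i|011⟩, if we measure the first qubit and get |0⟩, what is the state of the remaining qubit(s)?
0.4589|01⟩ + 0.8885i|11⟩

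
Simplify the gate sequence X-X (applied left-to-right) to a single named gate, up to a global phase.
I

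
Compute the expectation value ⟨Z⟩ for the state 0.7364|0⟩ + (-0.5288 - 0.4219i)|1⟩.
0.08466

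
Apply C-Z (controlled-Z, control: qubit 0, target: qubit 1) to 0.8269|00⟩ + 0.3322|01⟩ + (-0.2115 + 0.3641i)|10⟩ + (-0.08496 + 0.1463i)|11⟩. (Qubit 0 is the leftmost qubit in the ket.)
0.8269|00⟩ + 0.3322|01⟩ + (-0.2115 + 0.3641i)|10⟩ + (0.08496 - 0.1463i)|11⟩

C-Z leaves the control-|0⟩ kets |00⟩, |01⟩ unchanged and applies Z to qubit 1 on the control-|1⟩ pair (|10⟩, |11⟩).
Z = [[1, 0], [0, -1]].
With a = amp(|10⟩) = (-0.2115 + 0.3641i) and b = amp(|11⟩) = (-0.08496 + 0.1463i):
new amp(|10⟩) = (1)·a = (-0.2115 + 0.3641i)
new amp(|11⟩) = (-1)·b = (0.08496 - 0.1463i)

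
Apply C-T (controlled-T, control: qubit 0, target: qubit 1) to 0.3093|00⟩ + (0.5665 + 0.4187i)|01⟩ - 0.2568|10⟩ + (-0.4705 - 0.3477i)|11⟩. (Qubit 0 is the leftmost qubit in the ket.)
0.3093|00⟩ + (0.5665 + 0.4187i)|01⟩ - 0.2568|10⟩ + (-0.08683 - 0.5786i)|11⟩

C-T leaves the control-|0⟩ kets |00⟩, |01⟩ unchanged and applies T to qubit 1 on the control-|1⟩ pair (|10⟩, |11⟩).
T = [[1, 0], [0, (1/√2 + (1/√2)i)]].
With a = amp(|10⟩) = -0.2568 and b = amp(|11⟩) = (-0.4705 - 0.3477i):
new amp(|10⟩) = (1)·a = -0.2568
new amp(|11⟩) = (1/√2 + (1/√2)i)·b = (-0.08683 - 0.5786i)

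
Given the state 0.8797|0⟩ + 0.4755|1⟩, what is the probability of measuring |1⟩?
0.2261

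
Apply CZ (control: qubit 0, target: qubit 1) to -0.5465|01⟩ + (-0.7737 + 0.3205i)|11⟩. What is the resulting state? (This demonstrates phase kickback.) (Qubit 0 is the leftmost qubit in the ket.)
-0.5465|01⟩ + (0.7737 - 0.3205i)|11⟩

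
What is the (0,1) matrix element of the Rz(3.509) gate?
0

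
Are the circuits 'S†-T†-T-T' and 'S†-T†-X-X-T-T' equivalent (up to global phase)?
Yes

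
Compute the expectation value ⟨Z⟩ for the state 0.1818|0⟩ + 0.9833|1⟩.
-0.9338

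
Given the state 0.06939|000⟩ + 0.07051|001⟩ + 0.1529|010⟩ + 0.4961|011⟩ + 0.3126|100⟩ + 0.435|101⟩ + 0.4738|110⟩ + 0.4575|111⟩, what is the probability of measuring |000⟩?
0.004815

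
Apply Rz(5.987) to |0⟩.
(-0.9891 - 0.1476i)|0⟩

Rz(5.987) = [[e^(−iθ/2), 0], [0, e^(iθ/2)]] with e^(±iθ/2) = cos(θ/2) ± i·sin(θ/2); θ = 5.987, cos(θ/2) ≈ -0.989054, sin(θ/2) ≈ 0.147552.
With a = amp(|0⟩) = 1 and b = amp(|1⟩) = 0:
new amp(|0⟩) = (-0.989054 - 0.147552i)·a = (-0.9891 - 0.1476i)
new amp(|1⟩) = (-0.989054 + 0.147552i)·b = 0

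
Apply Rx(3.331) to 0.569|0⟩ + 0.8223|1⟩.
(-0.05381 - 0.8186i)|0⟩ + (-0.07776 - 0.5665i)|1⟩

Rx(3.331) = [[cos(θ/2), −i·sin(θ/2)], [−i·sin(θ/2), cos(θ/2)]]; θ = 3.331, cos(θ/2) ≈ -0.0945622, sin(θ/2) ≈ 0.995519.
With a = amp(|0⟩) = 0.569 and b = amp(|1⟩) = 0.8223:
new amp(|0⟩) = (-0.0945622)·a + (-0.995519i)·b = (-0.05381 - 0.8186i)
new amp(|1⟩) = (-0.995519i)·a + (-0.0945622)·b = (-0.07776 - 0.5665i)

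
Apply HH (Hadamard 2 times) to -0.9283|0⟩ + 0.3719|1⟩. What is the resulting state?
-0.9283|0⟩ + 0.3719|1⟩

H² = I, so an even number of Hadamards cancels: H^2 = I and the state is unchanged.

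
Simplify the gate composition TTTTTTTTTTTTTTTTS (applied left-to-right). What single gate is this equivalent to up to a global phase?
S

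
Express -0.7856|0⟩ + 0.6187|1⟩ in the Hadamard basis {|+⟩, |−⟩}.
-0.118|+⟩ - 0.993|−⟩

With |ψ⟩ = α|0⟩ + β|1⟩, the Hadamard-basis coefficients are ⟨+|ψ⟩ = (α + β)/√2 and ⟨−|ψ⟩ = (α − β)/√2.
Here α = -0.7856, β = 0.6187: (α + β)/√2 = -0.118, (α − β)/√2 = -0.993.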